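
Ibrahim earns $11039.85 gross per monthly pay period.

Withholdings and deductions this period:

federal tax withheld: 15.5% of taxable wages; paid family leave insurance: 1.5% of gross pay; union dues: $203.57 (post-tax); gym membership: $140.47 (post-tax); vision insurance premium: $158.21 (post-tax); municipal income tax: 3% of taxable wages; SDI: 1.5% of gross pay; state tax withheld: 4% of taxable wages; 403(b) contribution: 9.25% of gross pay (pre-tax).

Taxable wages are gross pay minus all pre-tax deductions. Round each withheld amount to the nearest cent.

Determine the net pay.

$6931.01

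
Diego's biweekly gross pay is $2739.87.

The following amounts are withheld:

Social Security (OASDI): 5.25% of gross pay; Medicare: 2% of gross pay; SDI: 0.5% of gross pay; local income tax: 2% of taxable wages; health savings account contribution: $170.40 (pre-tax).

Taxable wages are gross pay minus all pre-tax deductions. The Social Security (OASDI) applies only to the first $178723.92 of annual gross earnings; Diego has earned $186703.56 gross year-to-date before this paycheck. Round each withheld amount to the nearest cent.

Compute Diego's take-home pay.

Health savings account contribution: $170.40
Taxable wages = $2739.87 − $170.40 = $2569.47
Local income tax: $2569.47 × 0.02 = $51.39
Social Security (OASDI): annual cap $178723.92 already reached (YTD $186703.56), so $0.00
Medicare: $2739.87 × 0.02 = $54.80
SDI: $2739.87 × 0.005 = $13.70
Total deductions = $170.40 + $51.39 + $0.00 + $54.80 + $13.70 = $290.29
Net pay = $2739.87 − $290.29 = $2449.58

$2449.58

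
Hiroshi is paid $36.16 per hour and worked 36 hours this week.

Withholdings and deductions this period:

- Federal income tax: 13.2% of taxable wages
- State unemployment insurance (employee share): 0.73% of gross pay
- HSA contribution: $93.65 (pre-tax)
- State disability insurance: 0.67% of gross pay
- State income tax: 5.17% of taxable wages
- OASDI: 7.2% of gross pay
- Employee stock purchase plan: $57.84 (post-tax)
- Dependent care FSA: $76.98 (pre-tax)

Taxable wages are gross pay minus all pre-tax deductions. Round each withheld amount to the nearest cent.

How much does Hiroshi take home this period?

Gross pay: 36 × $36.16 = $1,301.76
HSA contribution: $93.65
Dependent care FSA: $76.98
Pre-tax total = $93.65 + $76.98 = $170.63
Taxable wages = $1,301.76 − $170.63 = $1,131.13
Federal income tax: $1,131.13 × 0.132 = $149.31
State income tax: $1,131.13 × 0.0517 = $58.48
State unemployment insurance (employee share): $1,301.76 × 0.0073 = $9.50
State disability insurance: $1,301.76 × 0.0067 = $8.72
OASDI: $1,301.76 × 0.072 = $93.73
Employee stock purchase plan: $57.84
Total deductions = $93.65 + $76.98 + $149.31 + $58.48 + $9.50 + $8.72 + $93.73 + $57.84 = $548.21
Net pay = $1,301.76 − $548.21 = $753.55

$753.55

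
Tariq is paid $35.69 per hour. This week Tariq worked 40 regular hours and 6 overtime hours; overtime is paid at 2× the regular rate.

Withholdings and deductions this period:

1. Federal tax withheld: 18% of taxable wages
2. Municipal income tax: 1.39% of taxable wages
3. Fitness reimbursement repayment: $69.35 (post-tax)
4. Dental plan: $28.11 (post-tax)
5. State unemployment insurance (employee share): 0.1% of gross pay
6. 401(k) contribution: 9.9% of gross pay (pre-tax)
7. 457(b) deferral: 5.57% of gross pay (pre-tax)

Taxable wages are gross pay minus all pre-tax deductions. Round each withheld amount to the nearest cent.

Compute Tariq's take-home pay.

Regular pay: 40 × $35.69 = $1427.60
Overtime pay: 6 × $35.69 × 2 = $428.28
Gross pay = $1427.60 + $428.28 = $1855.88
401(k) contribution: $1855.88 × 0.099 = $183.73
457(b) deferral: $1855.88 × 0.0557 = $103.37
Pre-tax total = $183.73 + $103.37 = $287.10
Taxable wages = $1855.88 − $287.10 = $1568.78
Municipal income tax: $1568.78 × 0.0139 = $21.81
Federal tax withheld: $1568.78 × 0.18 = $282.38
State unemployment insurance (employee share): $1855.88 × 0.001 = $1.86
Fitness reimbursement repayment: $69.35
Dental plan: $28.11
Total deductions = $183.73 + $103.37 + $21.81 + $282.38 + $1.86 + $69.35 + $28.11 = $690.61
Net pay = $1855.88 − $690.61 = $1165.27

$1165.27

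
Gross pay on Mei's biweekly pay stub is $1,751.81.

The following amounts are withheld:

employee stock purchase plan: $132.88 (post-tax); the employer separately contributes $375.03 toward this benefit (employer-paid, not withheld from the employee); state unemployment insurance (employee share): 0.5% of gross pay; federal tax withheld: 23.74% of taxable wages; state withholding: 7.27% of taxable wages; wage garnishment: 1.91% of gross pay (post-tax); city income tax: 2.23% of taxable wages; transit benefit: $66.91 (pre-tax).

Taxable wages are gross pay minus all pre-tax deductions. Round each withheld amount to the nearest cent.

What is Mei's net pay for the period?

$949.74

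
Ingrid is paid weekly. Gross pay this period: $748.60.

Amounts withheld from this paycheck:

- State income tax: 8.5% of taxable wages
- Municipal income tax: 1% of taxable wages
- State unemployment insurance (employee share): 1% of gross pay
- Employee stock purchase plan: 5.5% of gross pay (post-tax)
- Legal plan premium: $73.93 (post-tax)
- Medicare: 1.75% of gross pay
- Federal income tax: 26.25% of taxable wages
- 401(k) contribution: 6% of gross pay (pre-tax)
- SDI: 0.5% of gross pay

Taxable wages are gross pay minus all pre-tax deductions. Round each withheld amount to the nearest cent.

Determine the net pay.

$312.68

401(k) contribution: $748.60 × 0.06 = $44.92
Taxable wages = $748.60 − $44.92 = $703.68
State income tax: $703.68 × 0.085 = $59.81
Municipal income tax: $703.68 × 0.01 = $7.04
Federal income tax: $703.68 × 0.2625 = $184.72
Medicare: $748.60 × 0.0175 = $13.10
State unemployment insurance (employee share): $748.60 × 0.01 = $7.49
SDI: $748.60 × 0.005 = $3.74
Legal plan premium: $73.93
Employee stock purchase plan: $748.60 × 0.055 = $41.17
Total deductions = $44.92 + $59.81 + $7.04 + $184.72 + $13.10 + $7.49 + $3.74 + $73.93 + $41.17 = $435.92
Net pay = $748.60 − $435.92 = $312.68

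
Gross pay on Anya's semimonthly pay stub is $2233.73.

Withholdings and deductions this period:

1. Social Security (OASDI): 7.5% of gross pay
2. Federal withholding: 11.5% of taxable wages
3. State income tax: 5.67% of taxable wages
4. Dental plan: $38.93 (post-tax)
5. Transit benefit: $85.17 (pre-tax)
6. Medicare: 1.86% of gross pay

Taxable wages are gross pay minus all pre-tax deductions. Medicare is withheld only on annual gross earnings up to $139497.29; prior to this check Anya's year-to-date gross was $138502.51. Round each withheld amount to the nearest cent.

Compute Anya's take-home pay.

$1554.70

Transit benefit: $85.17
Taxable wages = $2233.73 − $85.17 = $2148.56
State income tax: $2148.56 × 0.0567 = $121.82
Federal withholding: $2148.56 × 0.115 = $247.08
Social Security (OASDI): $2233.73 × 0.075 = $167.53
Medicare: only $139497.29 − $138502.51 = $994.78 of this check is subject → $994.78 × 0.0186 = $18.50
Dental plan: $38.93
Total deductions = $85.17 + $121.82 + $247.08 + $167.53 + $18.50 + $38.93 = $679.03
Net pay = $2233.73 − $679.03 = $1554.70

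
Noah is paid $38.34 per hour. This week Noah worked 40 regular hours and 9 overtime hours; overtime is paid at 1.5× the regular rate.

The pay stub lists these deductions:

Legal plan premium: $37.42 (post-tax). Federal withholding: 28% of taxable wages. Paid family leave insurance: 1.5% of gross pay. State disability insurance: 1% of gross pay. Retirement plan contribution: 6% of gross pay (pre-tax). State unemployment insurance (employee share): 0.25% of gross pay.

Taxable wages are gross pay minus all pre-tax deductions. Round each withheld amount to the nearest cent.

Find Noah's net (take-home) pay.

$1,294.42

Regular pay: 40 × $38.34 = $1,533.60
Overtime pay: 9 × $38.34 × 1.5 = $517.59
Gross pay = $1,533.60 + $517.59 = $2,051.19
Retirement plan contribution: $2,051.19 × 0.06 = $123.07
Taxable wages = $2,051.19 − $123.07 = $1,928.12
Federal withholding: $1,928.12 × 0.28 = $539.87
Paid family leave insurance: $2,051.19 × 0.015 = $30.77
State unemployment insurance (employee share): $2,051.19 × 0.0025 = $5.13
State disability insurance: $2,051.19 × 0.01 = $20.51
Legal plan premium: $37.42
Total deductions = $123.07 + $539.87 + $30.77 + $5.13 + $20.51 + $37.42 = $756.77
Net pay = $2,051.19 − $756.77 = $1,294.42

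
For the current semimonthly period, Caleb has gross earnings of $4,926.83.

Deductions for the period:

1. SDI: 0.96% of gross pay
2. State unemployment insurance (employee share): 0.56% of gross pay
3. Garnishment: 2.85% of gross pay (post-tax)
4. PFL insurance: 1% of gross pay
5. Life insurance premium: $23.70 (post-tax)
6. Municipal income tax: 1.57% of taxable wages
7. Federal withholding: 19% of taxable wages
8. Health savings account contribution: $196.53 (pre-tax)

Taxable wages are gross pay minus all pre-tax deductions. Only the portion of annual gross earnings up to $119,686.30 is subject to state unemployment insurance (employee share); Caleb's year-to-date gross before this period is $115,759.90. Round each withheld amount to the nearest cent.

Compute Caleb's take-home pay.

Health savings account contribution: $196.53
Taxable wages = $4,926.83 − $196.53 = $4,730.30
Municipal income tax: $4,730.30 × 0.0157 = $74.27
Federal withholding: $4,730.30 × 0.19 = $898.76
PFL insurance: $4,926.83 × 0.01 = $49.27
State unemployment insurance (employee share): only $119,686.30 − $115,759.90 = $3,926.40 of this check is subject → $3,926.40 × 0.0056 = $21.99
SDI: $4,926.83 × 0.0096 = $47.30
Life insurance premium: $23.70
Garnishment: $4,926.83 × 0.0285 = $140.41
Total deductions = $196.53 + $74.27 + $898.76 + $49.27 + $21.99 + $47.30 + $23.70 + $140.41 = $1,452.23
Net pay = $4,926.83 − $1,452.23 = $3,474.60

$3,474.60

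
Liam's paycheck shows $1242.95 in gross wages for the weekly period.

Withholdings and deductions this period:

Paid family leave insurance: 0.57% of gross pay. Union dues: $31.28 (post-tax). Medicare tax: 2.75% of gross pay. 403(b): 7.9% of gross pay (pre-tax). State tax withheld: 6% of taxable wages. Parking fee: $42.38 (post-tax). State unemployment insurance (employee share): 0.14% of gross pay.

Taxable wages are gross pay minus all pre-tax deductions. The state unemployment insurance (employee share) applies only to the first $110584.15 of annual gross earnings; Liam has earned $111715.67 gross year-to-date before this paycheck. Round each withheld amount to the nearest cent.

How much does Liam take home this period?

$961.15

403(b): $1242.95 × 0.079 = $98.19
Taxable wages = $1242.95 − $98.19 = $1144.76
State tax withheld: $1144.76 × 0.06 = $68.69
Paid family leave insurance: $1242.95 × 0.0057 = $7.08
Medicare tax: $1242.95 × 0.0275 = $34.18
State unemployment insurance (employee share): annual cap $110584.15 already reached (YTD $111715.67), so $0.00
Union dues: $31.28
Parking fee: $42.38
Total deductions = $98.19 + $68.69 + $7.08 + $34.18 + $0.00 + $31.28 + $42.38 = $281.80
Net pay = $1242.95 − $281.80 = $961.15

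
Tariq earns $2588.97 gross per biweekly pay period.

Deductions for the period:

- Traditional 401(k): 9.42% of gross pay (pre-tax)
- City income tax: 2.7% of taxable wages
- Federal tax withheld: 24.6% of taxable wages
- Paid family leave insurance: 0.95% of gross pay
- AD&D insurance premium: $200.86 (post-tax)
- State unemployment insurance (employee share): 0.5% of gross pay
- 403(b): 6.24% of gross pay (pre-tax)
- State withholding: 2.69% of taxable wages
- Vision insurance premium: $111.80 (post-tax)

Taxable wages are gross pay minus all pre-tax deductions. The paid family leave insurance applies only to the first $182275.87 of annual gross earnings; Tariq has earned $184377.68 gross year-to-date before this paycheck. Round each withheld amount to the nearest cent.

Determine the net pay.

Traditional 401(k): $2588.97 × 0.0942 = $243.88
403(b): $2588.97 × 0.0624 = $161.55
Pre-tax total = $243.88 + $161.55 = $405.43
Taxable wages = $2588.97 − $405.43 = $2183.54
City income tax: $2183.54 × 0.027 = $58.96
Federal tax withheld: $2183.54 × 0.246 = $537.15
State withholding: $2183.54 × 0.0269 = $58.74
State unemployment insurance (employee share): $2588.97 × 0.005 = $12.94
Paid family leave insurance: annual cap $182275.87 already reached (YTD $184377.68), so $0.00
AD&D insurance premium: $200.86
Vision insurance premium: $111.80
Total deductions = $243.88 + $161.55 + $58.96 + $537.15 + $58.74 + $12.94 + $0.00 + $200.86 + $111.80 = $1385.88
Net pay = $2588.97 − $1385.88 = $1203.09

$1203.09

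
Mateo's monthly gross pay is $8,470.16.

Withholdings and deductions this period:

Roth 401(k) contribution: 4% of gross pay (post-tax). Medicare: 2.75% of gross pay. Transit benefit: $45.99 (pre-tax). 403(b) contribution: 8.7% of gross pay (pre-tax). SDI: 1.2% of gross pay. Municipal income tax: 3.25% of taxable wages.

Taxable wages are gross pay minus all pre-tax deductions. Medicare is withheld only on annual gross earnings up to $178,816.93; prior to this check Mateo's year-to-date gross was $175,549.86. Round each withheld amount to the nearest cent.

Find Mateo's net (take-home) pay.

$6,907.14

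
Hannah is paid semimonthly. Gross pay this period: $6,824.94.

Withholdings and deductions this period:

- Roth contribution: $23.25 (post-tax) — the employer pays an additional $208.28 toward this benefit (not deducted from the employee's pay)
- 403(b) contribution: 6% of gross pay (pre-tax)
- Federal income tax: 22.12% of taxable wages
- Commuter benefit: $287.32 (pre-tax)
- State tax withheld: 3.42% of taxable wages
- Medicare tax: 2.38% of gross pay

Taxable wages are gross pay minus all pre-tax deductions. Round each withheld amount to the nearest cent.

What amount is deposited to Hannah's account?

$4,377.32

Commuter benefit: $287.32
403(b) contribution: $6,824.94 × 0.06 = $409.50
Pre-tax total = $287.32 + $409.50 = $696.82
Taxable wages = $6,824.94 − $696.82 = $6,128.12
State tax withheld: $6,128.12 × 0.0342 = $209.58
Federal income tax: $6,128.12 × 0.2212 = $1,355.54
Medicare tax: $6,824.94 × 0.0238 = $162.43
Roth contribution: $23.25
(Employer's $208.28 toward Roth contribution is not withheld from the employee.)
Total deductions = $287.32 + $409.50 + $209.58 + $1,355.54 + $162.43 + $23.25 = $2,447.62
Net pay = $6,824.94 − $2,447.62 = $4,377.32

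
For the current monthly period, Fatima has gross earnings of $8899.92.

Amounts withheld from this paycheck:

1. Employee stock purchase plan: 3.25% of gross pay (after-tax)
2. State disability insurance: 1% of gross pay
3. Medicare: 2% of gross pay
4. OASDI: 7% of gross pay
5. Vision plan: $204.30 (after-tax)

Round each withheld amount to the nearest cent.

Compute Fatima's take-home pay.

State disability insurance: $8899.92 × 0.01 = $89.00
OASDI: $8899.92 × 0.07 = $622.99
Medicare: $8899.92 × 0.02 = $178.00
Employee stock purchase plan: $8899.92 × 0.0325 = $289.25
Vision plan: $204.30
Total deductions = $89.00 + $622.99 + $178.00 + $289.25 + $204.30 = $1383.54
Net pay = $8899.92 − $1383.54 = $7516.38

$7516.38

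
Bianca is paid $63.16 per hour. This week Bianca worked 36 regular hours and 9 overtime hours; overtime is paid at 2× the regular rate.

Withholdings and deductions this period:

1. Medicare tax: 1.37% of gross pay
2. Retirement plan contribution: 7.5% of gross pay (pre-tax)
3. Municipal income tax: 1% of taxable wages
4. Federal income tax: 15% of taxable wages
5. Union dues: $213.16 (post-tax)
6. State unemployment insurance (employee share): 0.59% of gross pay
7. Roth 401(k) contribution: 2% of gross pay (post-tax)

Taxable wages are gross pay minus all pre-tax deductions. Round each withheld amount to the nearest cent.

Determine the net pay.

Regular pay: 36 × $63.16 = $2273.76
Overtime pay: 9 × $63.16 × 2 = $1136.88
Gross pay = $2273.76 + $1136.88 = $3410.64
Retirement plan contribution: $3410.64 × 0.075 = $255.80
Taxable wages = $3410.64 − $255.80 = $3154.84
Federal income tax: $3154.84 × 0.15 = $473.23
Municipal income tax: $3154.84 × 0.01 = $31.55
State unemployment insurance (employee share): $3410.64 × 0.0059 = $20.12
Medicare tax: $3410.64 × 0.0137 = $46.73
Roth 401(k) contribution: $3410.64 × 0.02 = $68.21
Union dues: $213.16
Total deductions = $255.80 + $473.23 + $31.55 + $20.12 + $46.73 + $68.21 + $213.16 = $1108.80
Net pay = $3410.64 − $1108.80 = $2301.84

$2301.84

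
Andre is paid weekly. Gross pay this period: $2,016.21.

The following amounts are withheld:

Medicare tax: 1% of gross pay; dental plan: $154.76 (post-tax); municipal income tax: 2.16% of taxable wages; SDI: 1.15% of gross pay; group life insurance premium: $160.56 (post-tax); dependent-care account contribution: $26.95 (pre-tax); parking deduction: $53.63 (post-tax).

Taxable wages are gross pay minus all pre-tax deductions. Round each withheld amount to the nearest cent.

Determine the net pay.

Dependent-care account contribution: $26.95
Taxable wages = $2,016.21 − $26.95 = $1,989.26
Municipal income tax: $1,989.26 × 0.0216 = $42.97
Medicare tax: $2,016.21 × 0.01 = $20.16
SDI: $2,016.21 × 0.0115 = $23.19
Group life insurance premium: $160.56
Parking deduction: $53.63
Dental plan: $154.76
Total deductions = $26.95 + $42.97 + $20.16 + $23.19 + $160.56 + $53.63 + $154.76 = $482.22
Net pay = $2,016.21 − $482.22 = $1,533.99

$1,533.99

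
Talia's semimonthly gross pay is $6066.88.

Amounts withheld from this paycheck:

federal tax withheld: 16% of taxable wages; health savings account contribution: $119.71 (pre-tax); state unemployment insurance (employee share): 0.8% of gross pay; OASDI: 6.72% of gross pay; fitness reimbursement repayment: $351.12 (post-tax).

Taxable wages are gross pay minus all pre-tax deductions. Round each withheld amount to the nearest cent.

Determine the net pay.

Health savings account contribution: $119.71
Taxable wages = $6066.88 − $119.71 = $5947.17
Federal tax withheld: $5947.17 × 0.16 = $951.55
State unemployment insurance (employee share): $6066.88 × 0.008 = $48.54
OASDI: $6066.88 × 0.0672 = $407.69
Fitness reimbursement repayment: $351.12
Total deductions = $119.71 + $951.55 + $48.54 + $407.69 + $351.12 = $1878.61
Net pay = $6066.88 − $1878.61 = $4188.27

$4188.27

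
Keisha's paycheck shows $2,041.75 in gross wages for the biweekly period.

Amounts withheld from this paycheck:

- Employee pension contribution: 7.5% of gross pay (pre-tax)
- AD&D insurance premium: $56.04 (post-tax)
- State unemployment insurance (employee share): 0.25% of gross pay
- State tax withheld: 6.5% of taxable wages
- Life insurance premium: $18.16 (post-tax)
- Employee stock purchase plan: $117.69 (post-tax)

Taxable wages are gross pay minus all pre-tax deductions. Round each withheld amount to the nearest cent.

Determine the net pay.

$1,568.87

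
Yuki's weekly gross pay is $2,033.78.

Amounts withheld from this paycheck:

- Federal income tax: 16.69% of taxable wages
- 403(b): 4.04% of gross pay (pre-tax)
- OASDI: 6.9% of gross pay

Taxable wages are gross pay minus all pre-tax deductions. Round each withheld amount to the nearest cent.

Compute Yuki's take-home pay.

403(b): $2,033.78 × 0.0404 = $82.16
Taxable wages = $2,033.78 − $82.16 = $1,951.62
Federal income tax: $1,951.62 × 0.1669 = $325.73
OASDI: $2,033.78 × 0.069 = $140.33
Total deductions = $82.16 + $325.73 + $140.33 = $548.22
Net pay = $2,033.78 − $548.22 = $1,485.56

$1,485.56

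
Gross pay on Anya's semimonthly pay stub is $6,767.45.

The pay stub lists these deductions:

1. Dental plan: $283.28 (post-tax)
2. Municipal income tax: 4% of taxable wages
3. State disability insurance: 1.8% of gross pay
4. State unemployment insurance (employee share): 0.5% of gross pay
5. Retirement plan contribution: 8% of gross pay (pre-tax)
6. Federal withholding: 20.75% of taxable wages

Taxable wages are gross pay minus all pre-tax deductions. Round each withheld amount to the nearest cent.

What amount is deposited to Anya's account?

Retirement plan contribution: $6,767.45 × 0.08 = $541.40
Taxable wages = $6,767.45 − $541.40 = $6,226.05
Municipal income tax: $6,226.05 × 0.04 = $249.04
Federal withholding: $6,226.05 × 0.2075 = $1,291.91
State unemployment insurance (employee share): $6,767.45 × 0.005 = $33.84
State disability insurance: $6,767.45 × 0.018 = $121.81
Dental plan: $283.28
Total deductions = $541.40 + $249.04 + $1,291.91 + $33.84 + $121.81 + $283.28 = $2,521.28
Net pay = $6,767.45 − $2,521.28 = $4,246.17

$4,246.17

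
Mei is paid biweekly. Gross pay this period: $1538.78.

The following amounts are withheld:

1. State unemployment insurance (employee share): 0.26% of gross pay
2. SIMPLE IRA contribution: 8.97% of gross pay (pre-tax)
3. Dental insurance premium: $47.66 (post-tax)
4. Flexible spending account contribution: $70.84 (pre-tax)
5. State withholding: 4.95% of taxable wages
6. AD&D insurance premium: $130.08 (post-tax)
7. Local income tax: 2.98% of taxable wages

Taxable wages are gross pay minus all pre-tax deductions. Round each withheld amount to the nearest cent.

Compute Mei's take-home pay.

Flexible spending account contribution: $70.84
SIMPLE IRA contribution: $1538.78 × 0.0897 = $138.03
Pre-tax total = $70.84 + $138.03 = $208.87
Taxable wages = $1538.78 − $208.87 = $1329.91
Local income tax: $1329.91 × 0.0298 = $39.63
State withholding: $1329.91 × 0.0495 = $65.83
State unemployment insurance (employee share): $1538.78 × 0.0026 = $4.00
Dental insurance premium: $47.66
AD&D insurance premium: $130.08
Total deductions = $70.84 + $138.03 + $39.63 + $65.83 + $4.00 + $47.66 + $130.08 = $496.07
Net pay = $1538.78 − $496.07 = $1042.71

$1042.71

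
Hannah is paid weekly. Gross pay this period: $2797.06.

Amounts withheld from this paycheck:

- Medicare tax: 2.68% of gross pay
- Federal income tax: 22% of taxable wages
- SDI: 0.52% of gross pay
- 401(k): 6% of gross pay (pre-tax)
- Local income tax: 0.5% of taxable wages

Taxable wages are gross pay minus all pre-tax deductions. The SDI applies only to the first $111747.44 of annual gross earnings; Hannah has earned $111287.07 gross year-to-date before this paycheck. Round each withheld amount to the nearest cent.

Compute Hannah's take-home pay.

401(k): $2797.06 × 0.06 = $167.82
Taxable wages = $2797.06 − $167.82 = $2629.24
Local income tax: $2629.24 × 0.005 = $13.15
Federal income tax: $2629.24 × 0.22 = $578.43
SDI: only $111747.44 − $111287.07 = $460.37 of this check is subject → $460.37 × 0.0052 = $2.39
Medicare tax: $2797.06 × 0.0268 = $74.96
Total deductions = $167.82 + $13.15 + $578.43 + $2.39 + $74.96 = $836.75
Net pay = $2797.06 − $836.75 = $1960.31

$1960.31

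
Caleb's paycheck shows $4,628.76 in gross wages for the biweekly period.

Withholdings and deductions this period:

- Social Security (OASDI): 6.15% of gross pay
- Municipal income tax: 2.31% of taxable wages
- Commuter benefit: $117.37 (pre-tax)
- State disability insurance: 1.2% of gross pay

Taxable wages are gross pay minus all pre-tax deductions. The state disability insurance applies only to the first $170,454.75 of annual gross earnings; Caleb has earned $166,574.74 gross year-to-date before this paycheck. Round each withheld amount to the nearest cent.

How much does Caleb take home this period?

Commuter benefit: $117.37
Taxable wages = $4,628.76 − $117.37 = $4,511.39
Municipal income tax: $4,511.39 × 0.0231 = $104.21
Social Security (OASDI): $4,628.76 × 0.0615 = $284.67
State disability insurance: only $170,454.75 − $166,574.74 = $3,880.01 of this check is subject → $3,880.01 × 0.012 = $46.56
Total deductions = $117.37 + $104.21 + $284.67 + $46.56 = $552.81
Net pay = $4,628.76 − $552.81 = $4,075.95

$4,075.95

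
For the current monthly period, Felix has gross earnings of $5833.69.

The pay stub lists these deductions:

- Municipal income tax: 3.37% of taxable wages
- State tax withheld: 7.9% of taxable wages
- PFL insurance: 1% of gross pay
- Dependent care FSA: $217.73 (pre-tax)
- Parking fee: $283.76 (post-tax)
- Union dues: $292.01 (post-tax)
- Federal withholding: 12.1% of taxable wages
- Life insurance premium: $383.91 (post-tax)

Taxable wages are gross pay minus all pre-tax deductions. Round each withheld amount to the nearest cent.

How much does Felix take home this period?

$3285.49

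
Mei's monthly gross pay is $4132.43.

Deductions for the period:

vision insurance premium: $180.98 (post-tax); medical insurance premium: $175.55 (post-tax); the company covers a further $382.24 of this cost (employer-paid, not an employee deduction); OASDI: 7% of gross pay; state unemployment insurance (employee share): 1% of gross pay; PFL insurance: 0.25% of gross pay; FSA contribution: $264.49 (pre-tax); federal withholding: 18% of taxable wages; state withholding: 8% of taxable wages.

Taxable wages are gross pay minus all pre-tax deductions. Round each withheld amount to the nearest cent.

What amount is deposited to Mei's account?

$2164.82

FSA contribution: $264.49
Taxable wages = $4132.43 − $264.49 = $3867.94
Federal withholding: $3867.94 × 0.18 = $696.23
State withholding: $3867.94 × 0.08 = $309.44
OASDI: $4132.43 × 0.07 = $289.27
PFL insurance: $4132.43 × 0.0025 = $10.33
State unemployment insurance (employee share): $4132.43 × 0.01 = $41.32
Vision insurance premium: $180.98
Medical insurance premium: $175.55
(Employer's $382.24 toward medical insurance premium is not withheld from the employee.)
Total deductions = $264.49 + $696.23 + $309.44 + $289.27 + $10.33 + $41.32 + $180.98 + $175.55 = $1967.61
Net pay = $4132.43 − $1967.61 = $2164.82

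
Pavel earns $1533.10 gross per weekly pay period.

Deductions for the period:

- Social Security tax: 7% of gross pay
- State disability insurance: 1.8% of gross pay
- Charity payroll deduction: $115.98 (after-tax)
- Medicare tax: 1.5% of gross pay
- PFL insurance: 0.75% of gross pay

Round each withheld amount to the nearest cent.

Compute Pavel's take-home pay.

State disability insurance: $1533.10 × 0.018 = $27.60
PFL insurance: $1533.10 × 0.0075 = $11.50
Social Security tax: $1533.10 × 0.07 = $107.32
Medicare tax: $1533.10 × 0.015 = $23.00
Charity payroll deduction: $115.98
Total deductions = $27.60 + $11.50 + $107.32 + $23.00 + $115.98 = $285.40
Net pay = $1533.10 − $285.40 = $1247.70

$1247.70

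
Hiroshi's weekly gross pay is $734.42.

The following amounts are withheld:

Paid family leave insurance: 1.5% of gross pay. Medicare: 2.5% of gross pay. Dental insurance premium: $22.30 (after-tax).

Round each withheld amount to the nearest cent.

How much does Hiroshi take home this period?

Paid family leave insurance: $734.42 × 0.015 = $11.02
Medicare: $734.42 × 0.025 = $18.36
Dental insurance premium: $22.30
Total deductions = $11.02 + $18.36 + $22.30 = $51.68
Net pay = $734.42 − $51.68 = $682.74

$682.74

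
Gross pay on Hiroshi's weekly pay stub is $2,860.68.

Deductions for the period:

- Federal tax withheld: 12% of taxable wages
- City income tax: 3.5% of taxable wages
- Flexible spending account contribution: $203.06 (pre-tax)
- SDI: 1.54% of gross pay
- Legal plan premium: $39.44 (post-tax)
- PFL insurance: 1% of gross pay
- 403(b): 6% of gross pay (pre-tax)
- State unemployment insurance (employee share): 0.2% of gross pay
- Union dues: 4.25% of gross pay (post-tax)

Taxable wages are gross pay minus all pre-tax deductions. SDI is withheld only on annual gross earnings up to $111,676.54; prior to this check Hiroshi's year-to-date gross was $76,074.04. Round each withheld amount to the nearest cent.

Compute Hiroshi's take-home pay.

$1,861.25

Flexible spending account contribution: $203.06
403(b): $2,860.68 × 0.06 = $171.64
Pre-tax total = $203.06 + $171.64 = $374.70
Taxable wages = $2,860.68 − $374.70 = $2,485.98
City income tax: $2,485.98 × 0.035 = $87.01
Federal tax withheld: $2,485.98 × 0.12 = $298.32
PFL insurance: $2,860.68 × 0.01 = $28.61
State unemployment insurance (employee share): $2,860.68 × 0.002 = $5.72
SDI: cap not yet reached, full $2,860.68 is subject → $2,860.68 × 0.0154 = $44.05
Union dues: $2,860.68 × 0.0425 = $121.58
Legal plan premium: $39.44
Total deductions = $203.06 + $171.64 + $87.01 + $298.32 + $28.61 + $5.72 + $44.05 + $121.58 + $39.44 = $999.43
Net pay = $2,860.68 − $999.43 = $1,861.25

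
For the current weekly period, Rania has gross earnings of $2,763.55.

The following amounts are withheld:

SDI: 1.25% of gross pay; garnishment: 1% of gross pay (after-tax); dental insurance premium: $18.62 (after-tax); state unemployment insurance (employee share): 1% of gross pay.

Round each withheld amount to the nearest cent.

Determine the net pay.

State unemployment insurance (employee share): $2,763.55 × 0.01 = $27.64
SDI: $2,763.55 × 0.0125 = $34.54
Dental insurance premium: $18.62
Garnishment: $2,763.55 × 0.01 = $27.64
Total deductions = $27.64 + $34.54 + $18.62 + $27.64 = $108.44
Net pay = $2,763.55 − $108.44 = $2,655.11

$2,655.11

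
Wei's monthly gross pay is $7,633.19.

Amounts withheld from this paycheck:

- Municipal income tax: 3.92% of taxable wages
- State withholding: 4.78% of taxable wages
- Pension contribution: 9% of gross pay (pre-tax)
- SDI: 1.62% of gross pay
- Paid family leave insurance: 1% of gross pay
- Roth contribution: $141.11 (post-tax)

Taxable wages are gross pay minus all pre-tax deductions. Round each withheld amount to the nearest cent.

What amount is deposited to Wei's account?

$6,000.78

Pension contribution: $7,633.19 × 0.09 = $686.99
Taxable wages = $7,633.19 − $686.99 = $6,946.20
State withholding: $6,946.20 × 0.0478 = $332.03
Municipal income tax: $6,946.20 × 0.0392 = $272.29
SDI: $7,633.19 × 0.0162 = $123.66
Paid family leave insurance: $7,633.19 × 0.01 = $76.33
Roth contribution: $141.11
Total deductions = $686.99 + $332.03 + $272.29 + $123.66 + $76.33 + $141.11 = $1,632.41
Net pay = $7,633.19 − $1,632.41 = $6,000.78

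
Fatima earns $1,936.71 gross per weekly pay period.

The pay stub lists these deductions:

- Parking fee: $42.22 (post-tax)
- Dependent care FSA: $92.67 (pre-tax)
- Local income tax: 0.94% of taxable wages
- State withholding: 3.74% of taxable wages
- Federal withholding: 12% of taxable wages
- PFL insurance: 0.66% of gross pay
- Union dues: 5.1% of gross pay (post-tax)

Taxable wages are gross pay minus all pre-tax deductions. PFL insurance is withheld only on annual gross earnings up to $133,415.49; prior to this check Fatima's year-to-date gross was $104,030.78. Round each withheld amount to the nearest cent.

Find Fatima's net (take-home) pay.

$1,382.69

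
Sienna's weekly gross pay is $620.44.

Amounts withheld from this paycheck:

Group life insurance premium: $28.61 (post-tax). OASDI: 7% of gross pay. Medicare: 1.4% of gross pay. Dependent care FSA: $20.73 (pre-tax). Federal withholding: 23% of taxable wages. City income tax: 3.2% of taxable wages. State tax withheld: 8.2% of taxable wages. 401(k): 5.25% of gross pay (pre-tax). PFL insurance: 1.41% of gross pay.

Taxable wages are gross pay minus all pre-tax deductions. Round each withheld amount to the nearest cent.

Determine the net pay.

Dependent care FSA: $20.73
401(k): $620.44 × 0.0525 = $32.57
Pre-tax total = $20.73 + $32.57 = $53.30
Taxable wages = $620.44 − $53.30 = $567.14
Federal withholding: $567.14 × 0.23 = $130.44
City income tax: $567.14 × 0.032 = $18.15
State tax withheld: $567.14 × 0.082 = $46.51
Medicare: $620.44 × 0.014 = $8.69
OASDI: $620.44 × 0.07 = $43.43
PFL insurance: $620.44 × 0.0141 = $8.75
Group life insurance premium: $28.61
Total deductions = $20.73 + $32.57 + $130.44 + $18.15 + $46.51 + $8.69 + $43.43 + $8.75 + $28.61 = $337.88
Net pay = $620.44 − $337.88 = $282.56

$282.56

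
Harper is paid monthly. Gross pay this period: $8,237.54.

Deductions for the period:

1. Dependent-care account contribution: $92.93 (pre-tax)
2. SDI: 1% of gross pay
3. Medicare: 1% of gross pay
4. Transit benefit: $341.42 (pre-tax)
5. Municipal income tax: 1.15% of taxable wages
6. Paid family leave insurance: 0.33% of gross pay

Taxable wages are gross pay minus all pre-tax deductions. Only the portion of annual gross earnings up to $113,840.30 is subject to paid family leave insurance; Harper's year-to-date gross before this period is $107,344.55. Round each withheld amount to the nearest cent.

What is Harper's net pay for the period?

$7,527.25

Transit benefit: $341.42
Dependent-care account contribution: $92.93
Pre-tax total = $341.42 + $92.93 = $434.35
Taxable wages = $8,237.54 − $434.35 = $7,803.19
Municipal income tax: $7,803.19 × 0.0115 = $89.74
SDI: $8,237.54 × 0.01 = $82.38
Paid family leave insurance: only $113,840.30 − $107,344.55 = $6,495.75 of this check is subject → $6,495.75 × 0.0033 = $21.44
Medicare: $8,237.54 × 0.01 = $82.38
Total deductions = $341.42 + $92.93 + $89.74 + $82.38 + $21.44 + $82.38 = $710.29
Net pay = $8,237.54 − $710.29 = $7,527.25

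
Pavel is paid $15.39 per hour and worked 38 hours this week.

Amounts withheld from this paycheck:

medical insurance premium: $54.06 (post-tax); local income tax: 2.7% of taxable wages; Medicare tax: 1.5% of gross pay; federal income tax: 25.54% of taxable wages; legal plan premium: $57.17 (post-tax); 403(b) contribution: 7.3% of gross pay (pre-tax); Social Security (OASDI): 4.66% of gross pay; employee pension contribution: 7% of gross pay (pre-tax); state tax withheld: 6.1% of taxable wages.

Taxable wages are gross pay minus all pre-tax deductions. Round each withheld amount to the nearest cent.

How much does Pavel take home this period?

$181.84

Gross pay: 38 × $15.39 = $584.82
403(b) contribution: $584.82 × 0.073 = $42.69
Employee pension contribution: $584.82 × 0.07 = $40.94
Pre-tax total = $42.69 + $40.94 = $83.63
Taxable wages = $584.82 − $83.63 = $501.19
State tax withheld: $501.19 × 0.061 = $30.57
Federal income tax: $501.19 × 0.2554 = $128.00
Local income tax: $501.19 × 0.027 = $13.53
Medicare tax: $584.82 × 0.015 = $8.77
Social Security (OASDI): $584.82 × 0.0466 = $27.25
Legal plan premium: $57.17
Medical insurance premium: $54.06
Total deductions = $42.69 + $40.94 + $30.57 + $128.00 + $13.53 + $8.77 + $27.25 + $57.17 + $54.06 = $402.98
Net pay = $584.82 − $402.98 = $181.84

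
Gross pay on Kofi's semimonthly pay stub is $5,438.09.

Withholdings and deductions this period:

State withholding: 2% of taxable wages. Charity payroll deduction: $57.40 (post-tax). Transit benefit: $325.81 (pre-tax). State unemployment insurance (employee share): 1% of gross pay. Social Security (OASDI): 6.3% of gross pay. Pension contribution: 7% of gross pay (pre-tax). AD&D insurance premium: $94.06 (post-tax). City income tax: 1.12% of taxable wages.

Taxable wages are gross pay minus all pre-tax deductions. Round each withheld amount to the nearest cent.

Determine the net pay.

Pension contribution: $5,438.09 × 0.07 = $380.67
Transit benefit: $325.81
Pre-tax total = $380.67 + $325.81 = $706.48
Taxable wages = $5,438.09 − $706.48 = $4,731.61
State withholding: $4,731.61 × 0.02 = $94.63
City income tax: $4,731.61 × 0.0112 = $52.99
State unemployment insurance (employee share): $5,438.09 × 0.01 = $54.38
Social Security (OASDI): $5,438.09 × 0.063 = $342.60
Charity payroll deduction: $57.40
AD&D insurance premium: $94.06
Total deductions = $380.67 + $325.81 + $94.63 + $52.99 + $54.38 + $342.60 + $57.40 + $94.06 = $1,402.54
Net pay = $5,438.09 − $1,402.54 = $4,035.55

$4,035.55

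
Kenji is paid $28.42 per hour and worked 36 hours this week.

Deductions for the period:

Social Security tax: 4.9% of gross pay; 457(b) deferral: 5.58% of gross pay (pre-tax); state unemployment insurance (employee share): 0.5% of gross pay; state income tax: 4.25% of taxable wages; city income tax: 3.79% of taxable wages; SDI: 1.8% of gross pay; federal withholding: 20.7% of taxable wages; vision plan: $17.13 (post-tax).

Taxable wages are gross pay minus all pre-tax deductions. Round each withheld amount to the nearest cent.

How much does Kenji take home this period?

Gross pay: 36 × $28.42 = $1,023.12
457(b) deferral: $1,023.12 × 0.0558 = $57.09
Taxable wages = $1,023.12 − $57.09 = $966.03
State income tax: $966.03 × 0.0425 = $41.06
City income tax: $966.03 × 0.0379 = $36.61
Federal withholding: $966.03 × 0.207 = $199.97
Social Security tax: $1,023.12 × 0.049 = $50.13
SDI: $1,023.12 × 0.018 = $18.42
State unemployment insurance (employee share): $1,023.12 × 0.005 = $5.12
Vision plan: $17.13
Total deductions = $57.09 + $41.06 + $36.61 + $199.97 + $50.13 + $18.42 + $5.12 + $17.13 = $425.53
Net pay = $1,023.12 − $425.53 = $597.59

$597.59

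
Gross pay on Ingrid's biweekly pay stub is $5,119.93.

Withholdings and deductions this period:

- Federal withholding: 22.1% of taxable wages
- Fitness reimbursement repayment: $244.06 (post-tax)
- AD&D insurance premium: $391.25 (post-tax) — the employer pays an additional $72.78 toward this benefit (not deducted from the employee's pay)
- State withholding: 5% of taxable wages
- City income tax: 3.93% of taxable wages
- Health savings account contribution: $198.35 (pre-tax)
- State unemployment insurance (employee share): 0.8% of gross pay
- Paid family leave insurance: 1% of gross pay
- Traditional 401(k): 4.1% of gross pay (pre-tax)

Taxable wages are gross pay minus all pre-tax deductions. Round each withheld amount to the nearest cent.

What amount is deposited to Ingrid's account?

Health savings account contribution: $198.35
Traditional 401(k): $5,119.93 × 0.041 = $209.92
Pre-tax total = $198.35 + $209.92 = $408.27
Taxable wages = $5,119.93 − $408.27 = $4,711.66
State withholding: $4,711.66 × 0.05 = $235.58
Federal withholding: $4,711.66 × 0.221 = $1,041.28
City income tax: $4,711.66 × 0.0393 = $185.17
State unemployment insurance (employee share): $5,119.93 × 0.008 = $40.96
Paid family leave insurance: $5,119.93 × 0.01 = $51.20
Fitness reimbursement repayment: $244.06
AD&D insurance premium: $391.25
(Employer's $72.78 toward AD&D insurance premium is not withheld from the employee.)
Total deductions = $198.35 + $209.92 + $235.58 + $1,041.28 + $185.17 + $40.96 + $51.20 + $244.06 + $391.25 = $2,597.77
Net pay = $5,119.93 − $2,597.77 = $2,522.16

$2,522.16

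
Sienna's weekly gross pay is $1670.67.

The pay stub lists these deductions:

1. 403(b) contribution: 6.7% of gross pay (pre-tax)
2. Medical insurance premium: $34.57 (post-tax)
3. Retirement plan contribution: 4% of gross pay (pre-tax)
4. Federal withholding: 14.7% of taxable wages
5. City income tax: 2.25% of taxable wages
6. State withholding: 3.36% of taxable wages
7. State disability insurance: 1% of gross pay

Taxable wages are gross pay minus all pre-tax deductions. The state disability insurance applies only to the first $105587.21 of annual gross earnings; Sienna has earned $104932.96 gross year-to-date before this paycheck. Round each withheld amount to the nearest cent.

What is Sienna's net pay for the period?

Retirement plan contribution: $1670.67 × 0.04 = $66.83
403(b) contribution: $1670.67 × 0.067 = $111.93
Pre-tax total = $66.83 + $111.93 = $178.76
Taxable wages = $1670.67 − $178.76 = $1491.91
City income tax: $1491.91 × 0.0225 = $33.57
State withholding: $1491.91 × 0.0336 = $50.13
Federal withholding: $1491.91 × 0.147 = $219.31
State disability insurance: only $105587.21 − $104932.96 = $654.25 of this check is subject → $654.25 × 0.01 = $6.54
Medical insurance premium: $34.57
Total deductions = $66.83 + $111.93 + $33.57 + $50.13 + $219.31 + $6.54 + $34.57 = $522.88
Net pay = $1670.67 − $522.88 = $1147.79

$1147.79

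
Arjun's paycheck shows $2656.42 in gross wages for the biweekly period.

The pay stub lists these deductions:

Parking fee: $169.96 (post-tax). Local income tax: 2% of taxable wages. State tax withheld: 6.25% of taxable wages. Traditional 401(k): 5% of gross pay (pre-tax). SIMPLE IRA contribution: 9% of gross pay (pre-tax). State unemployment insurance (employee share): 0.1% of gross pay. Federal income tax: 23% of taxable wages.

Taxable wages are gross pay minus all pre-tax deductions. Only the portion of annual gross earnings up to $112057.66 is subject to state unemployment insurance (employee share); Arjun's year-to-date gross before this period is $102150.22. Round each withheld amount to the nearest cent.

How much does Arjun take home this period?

$1397.99

SIMPLE IRA contribution: $2656.42 × 0.09 = $239.08
Traditional 401(k): $2656.42 × 0.05 = $132.82
Pre-tax total = $239.08 + $132.82 = $371.90
Taxable wages = $2656.42 − $371.90 = $2284.52
State tax withheld: $2284.52 × 0.0625 = $142.78
Local income tax: $2284.52 × 0.02 = $45.69
Federal income tax: $2284.52 × 0.23 = $525.44
State unemployment insurance (employee share): cap not yet reached, full $2656.42 is subject → $2656.42 × 0.001 = $2.66
Parking fee: $169.96
Total deductions = $239.08 + $132.82 + $142.78 + $45.69 + $525.44 + $2.66 + $169.96 = $1258.43
Net pay = $2656.42 − $1258.43 = $1397.99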